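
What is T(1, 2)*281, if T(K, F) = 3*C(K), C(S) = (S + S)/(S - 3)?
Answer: -843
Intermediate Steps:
C(S) = 2*S/(-3 + S) (C(S) = (2*S)/(-3 + S) = 2*S/(-3 + S))
T(K, F) = 6*K/(-3 + K) (T(K, F) = 3*(2*K/(-3 + K)) = 6*K/(-3 + K))
T(1, 2)*281 = (6*1/(-3 + 1))*281 = (6*1/(-2))*281 = (6*1*(-½))*281 = -3*281 = -843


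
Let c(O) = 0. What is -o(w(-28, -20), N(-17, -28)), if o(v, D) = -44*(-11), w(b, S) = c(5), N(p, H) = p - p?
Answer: -484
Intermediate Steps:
N(p, H) = 0
w(b, S) = 0
o(v, D) = 484
-o(w(-28, -20), N(-17, -28)) = -1*484 = -484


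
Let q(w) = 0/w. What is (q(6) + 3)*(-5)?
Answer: -15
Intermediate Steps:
q(w) = 0
(q(6) + 3)*(-5) = (0 + 3)*(-5) = 3*(-5) = -15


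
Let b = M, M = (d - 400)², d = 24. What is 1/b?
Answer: 1/141376 ≈ 7.0733e-6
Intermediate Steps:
M = 141376 (M = (24 - 400)² = (-376)² = 141376)
b = 141376
1/b = 1/141376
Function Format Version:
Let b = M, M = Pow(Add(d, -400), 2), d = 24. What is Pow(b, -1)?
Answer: Rational(1, 141376) ≈ 7.0733e-6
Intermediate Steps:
M = 141376 (M = Pow(Add(24, -400), 2) = Pow(-376, 2) = 141376)
b = 141376
Pow(b, -1) = Pow(141376, -1) = Rational(1, 141376)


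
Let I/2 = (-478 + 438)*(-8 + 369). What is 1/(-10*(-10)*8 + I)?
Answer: -1/28080 ≈ -3.5613e-5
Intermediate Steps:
I = -28880 (I = 2*((-478 + 438)*(-8 + 369)) = 2*(-40*361) = 2*(-14440) = -28880)
1/(-10*(-10)*8 + I) = 1/(-10*(-10)*8 - 28880) = 1/(100*8 - 28880) = 1/(800 - 28880) = 1/(-28080) = -1/28080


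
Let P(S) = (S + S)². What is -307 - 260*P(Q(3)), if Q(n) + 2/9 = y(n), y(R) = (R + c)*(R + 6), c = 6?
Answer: -549695027/81 ≈ -6.7864e+6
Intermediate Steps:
y(R) = (6 + R)² (y(R) = (R + 6)*(R + 6) = (6 + R)*(6 + R) = (6 + R)²)
Q(n) = 322/9 + n² + 12*n (Q(n) = -2/9 + (36 + n² + 12*n) = 322/9 + n² + 12*n)
P(S) = 4*S² (P(S) = (2*S)² = 4*S²)
-307 - 260*P(Q(3)) = -307 - 1040*(322/9 + 3² + 12*3)² = -307 - 1040*(322/9 + 9 + 36)² = -307 - 1040*(727/9)² = -307 - 1040*528529/81 = -307 - 260*2114116/81 = -307 - 549670160/81 = -549695027/81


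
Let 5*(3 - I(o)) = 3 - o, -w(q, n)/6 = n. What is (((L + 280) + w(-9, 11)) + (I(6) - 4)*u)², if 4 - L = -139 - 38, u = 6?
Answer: 3853369/25 ≈ 1.5413e+5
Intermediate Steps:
w(q, n) = -6*n
I(o) = 12/5 + o/5 (I(o) = 3 - (3 - o)/5 = 3 + (-⅗ + o/5) = 12/5 + o/5)
L = 181 (L = 4 - (-139 - 38) = 4 - 1*(-177) = 4 + 177 = 181)
(((L + 280) + w(-9, 11)) + (I(6) - 4)*u)² = (((181 + 280) - 6*11) + ((12/5 + (⅕)*6) - 4)*6)² = ((461 - 66) + ((12/5 + 6/5) - 4)*6)² = (395 + (18/5 - 4)*6)² = (395 - ⅖*6)² = (395 - 12/5)² = (1963/5)² = 3853369/25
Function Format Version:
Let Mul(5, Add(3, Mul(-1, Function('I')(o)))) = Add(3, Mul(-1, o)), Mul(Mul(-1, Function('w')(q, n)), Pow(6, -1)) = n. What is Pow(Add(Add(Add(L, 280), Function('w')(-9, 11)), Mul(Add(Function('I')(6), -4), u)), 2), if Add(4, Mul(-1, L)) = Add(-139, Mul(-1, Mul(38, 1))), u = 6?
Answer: Rational(3853369, 25) ≈ 1.5413e+5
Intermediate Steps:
Function('w')(q, n) = Mul(-6, n)
Function('I')(o) = Add(Rational(12, 5), Mul(Rational(1, 5), o)) (Function('I')(o) = Add(3, Mul(Rational(-1, 5), Add(3, Mul(-1, o)))) = Add(3, Add(Rational(-3, 5), Mul(Rational(1, 5), o))) = Add(Rational(12, 5), Mul(Rational(1, 5), o)))
L = 181 (L = Add(4, Mul(-1, Add(-139, Mul(-1, Mul(38, 1))))) = Add(4, Mul(-1, Add(-139, Mul(-1, 38)))) = Add(4, Mul(-1, Add(-139, -38))) = Add(4, Mul(-1, -177)) = Add(4, 177) = 181)
Pow(Add(Add(Add(L, 280), Function('w')(-9, 11)), Mul(Add(Function('I')(6), -4), u)), 2) = Pow(Add(Add(Add(181, 280), Mul(-6, 11)), Mul(Add(Add(Rational(12, 5), Mul(Rational(1, 5), 6)), -4), 6)), 2) = Pow(Add(Add(461, -66), Mul(Add(Add(Rational(12, 5), Rational(6, 5)), -4), 6)), 2) = Pow(Add(395, Mul(Add(Rational(18, 5), -4), 6)), 2) = Pow(Add(395, Mul(Rational(-2, 5), 6)), 2) = Pow(Add(395, Rational(-12, 5)), 2) = Pow(Rational(1963, 5), 2) = Rational(3853369, 25)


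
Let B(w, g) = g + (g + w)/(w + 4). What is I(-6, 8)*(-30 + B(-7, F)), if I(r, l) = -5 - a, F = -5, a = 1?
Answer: 186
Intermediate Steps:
I(r, l) = -6 (I(r, l) = -5 - 1*1 = -5 - 1 = -6)
B(w, g) = g + (g + w)/(4 + w)
I(-6, 8)*(-30 + B(-7, F)) = -6*(-30 + (-7 + 5*(-5) - 5*(-7))/(4 - 7)) = -6*(-30 + (-7 - 25 + 35)/(-3)) = -6*(-30 - 1/3*3) = -6*(-30 - 1) = -6*(-31) = 186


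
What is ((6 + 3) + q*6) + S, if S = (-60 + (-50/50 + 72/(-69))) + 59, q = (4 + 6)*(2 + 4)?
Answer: 8417/23 ≈ 365.96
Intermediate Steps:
q = 60 (q = 10*6 = 60)
S = -70/23 (S = (-60 + (-50*1/50 + 72*(-1/69))) + 59 = (-60 + (-1 - 24/23)) + 59 = (-60 - 47/23) + 59 = -1427/23 + 59 = -70/23 ≈ -3.0435)
((6 + 3) + q*6) + S = ((6 + 3) + 60*6) - 70/23 = (9 + 360) - 70/23 = 369 - 70/23 = 8417/23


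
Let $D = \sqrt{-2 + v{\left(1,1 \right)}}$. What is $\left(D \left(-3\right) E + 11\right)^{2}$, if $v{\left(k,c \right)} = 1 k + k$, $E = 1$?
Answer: $121$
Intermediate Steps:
$v{\left(k,c \right)} = 2 k$ ($v{\left(k,c \right)} = k + k = 2 k$)
$D = 0$ ($D = \sqrt{-2 + 2 \cdot 1} = \sqrt{-2 + 2} = \sqrt{0} = 0$)
$\left(D \left(-3\right) E + 11\right)^{2} = \left(0 \left(-3\right) 1 + 11\right)^{2} = \left(0 \cdot 1 + 11\right)^{2} = \left(0 + 11\right)^{2} = 11^{2} = 121$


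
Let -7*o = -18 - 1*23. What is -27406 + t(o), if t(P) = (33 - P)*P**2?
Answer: -9080868/343 ≈ -26475.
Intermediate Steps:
o = 41/7 (o = -(-18 - 1*23)/7 = -(-18 - 23)/7 = -1/7*(-41) = 41/7 ≈ 5.8571)
t(P) = P**2*(33 - P)
-27406 + t(o) = -27406 + (41/7)**2*(33 - 1*41/7) = -27406 + 1681*(33 - 41/7)/49 = -27406 + (1681/49)*(190/7) = -27406 + 319390/343 = -9080868/343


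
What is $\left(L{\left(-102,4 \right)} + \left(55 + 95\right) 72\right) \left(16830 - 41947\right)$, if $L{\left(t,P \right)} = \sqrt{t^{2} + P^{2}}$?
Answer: $-271263600 - 50234 \sqrt{2605} \approx -2.7383 \cdot 10^{8}$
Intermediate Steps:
$L{\left(t,P \right)} = \sqrt{P^{2} + t^{2}}$
$\left(L{\left(-102,4 \right)} + \left(55 + 95\right) 72\right) \left(16830 - 41947\right) = \left(\sqrt{4^{2} + \left(-102\right)^{2}} + \left(55 + 95\right) 72\right) \left(16830 - 41947\right) = \left(\sqrt{16 + 10404} + 150 \cdot 72\right) \left(-25117\right) = \left(\sqrt{10420} + 10800\right) \left(-25117\right) = \left(2 \sqrt{2605} + 10800\right) \left(-25117\right) = \left(10800 + 2 \sqrt{2605}\right) \left(-25117\right) = -271263600 - 50234 \sqrt{2605}$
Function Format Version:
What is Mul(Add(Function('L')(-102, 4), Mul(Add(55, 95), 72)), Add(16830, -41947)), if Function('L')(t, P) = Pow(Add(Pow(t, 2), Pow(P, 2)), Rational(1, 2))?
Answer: Add(-271263600, Mul(-50234, Pow(2605, Rational(1, 2)))) ≈ -2.7383e+8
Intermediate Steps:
Function('L')(t, P) = Pow(Add(Pow(P, 2), Pow(t, 2)), Rational(1, 2))
Mul(Add(Function('L')(-102, 4), Mul(Add(55, 95), 72)), Add(16830, -41947)) = Mul(Add(Pow(Add(Pow(4, 2), Pow(-102, 2)), Rational(1, 2)), Mul(Add(55, 95), 72)), Add(16830, -41947)) = Mul(Add(Pow(Add(16, 10404), Rational(1, 2)), Mul(150, 72)), -25117) = Mul(Add(Pow(10420, Rational(1, 2)), 10800), -25117) = Mul(Add(Mul(2, Pow(2605, Rational(1, 2))), 10800), -25117) = Mul(Add(10800, Mul(2, Pow(2605, Rational(1, 2)))), -25117) = Add(-271263600, Mul(-50234, Pow(2605, Rational(1, 2))))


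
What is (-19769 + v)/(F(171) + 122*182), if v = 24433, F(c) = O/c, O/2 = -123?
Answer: 132924/632773 ≈ 0.21007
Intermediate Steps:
O = -246 (O = 2*(-123) = -246)
F(c) = -246/c
(-19769 + v)/(F(171) + 122*182) = (-19769 + 24433)/(-246/171 + 122*182) = 4664/(-246*1/171 + 22204) = 4664/(-82/57 + 22204) = 4664/(1265546/57) = 4664*(57/1265546) = 132924/632773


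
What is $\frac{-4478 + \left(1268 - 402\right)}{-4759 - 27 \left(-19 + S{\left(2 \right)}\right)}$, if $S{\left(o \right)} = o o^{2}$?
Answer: $\frac{1806}{2231} \approx 0.8095$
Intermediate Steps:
$S{\left(o \right)} = o^{3}$
$\frac{-4478 + \left(1268 - 402\right)}{-4759 - 27 \left(-19 + S{\left(2 \right)}\right)} = \frac{-4478 + \left(1268 - 402\right)}{-4759 - 27 \left(-19 + 2^{3}\right)} = \frac{-4478 + \left(1268 - 402\right)}{-4759 - 27 \left(-19 + 8\right)} = \frac{-4478 + 866}{-4759 - -297} = - \frac{3612}{-4759 + 297} = - \frac{3612}{-4462} = \left(-3612\right) \left(- \frac{1}{4462}\right) = \frac{1806}{2231}$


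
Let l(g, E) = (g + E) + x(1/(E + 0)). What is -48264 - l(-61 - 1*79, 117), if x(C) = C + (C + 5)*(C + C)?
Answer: -660372338/13689 ≈ -48241.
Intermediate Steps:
x(C) = C + 2*C*(5 + C) (x(C) = C + (5 + C)*(2*C) = C + 2*C*(5 + C))
l(g, E) = E + g + (11 + 2/E)/E (l(g, E) = (g + E) + (11 + 2/(E + 0))/(E + 0) = (E + g) + (11 + 2/E)/E = E + g + (11 + 2/E)/E)
-48264 - l(-61 - 1*79, 117) = -48264 - (117 + (-61 - 1*79) + 2/117**2 + 11/117) = -48264 - (117 + (-61 - 79) + 2*(1/13689) + 11*(1/117)) = -48264 - (117 - 140 + 2/13689 + 11/117) = -48264 - 1*(-313558/13689) = -48264 + 313558/13689 = -660372338/13689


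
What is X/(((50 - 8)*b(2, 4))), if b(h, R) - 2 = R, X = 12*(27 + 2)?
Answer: 29/21 ≈ 1.3810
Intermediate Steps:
X = 348 (X = 12*29 = 348)
b(h, R) = 2 + R
X/(((50 - 8)*b(2, 4))) = 348/(((50 - 8)*(2 + 4))) = 348/((42*6)) = 348/252 = 348*(1/252) = 29/21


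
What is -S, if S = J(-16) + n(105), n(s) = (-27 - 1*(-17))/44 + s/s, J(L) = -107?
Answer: 2337/22 ≈ 106.23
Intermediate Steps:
n(s) = 17/22 (n(s) = (-27 + 17)*(1/44) + 1 = -10*1/44 + 1 = -5/22 + 1 = 17/22)
S = -2337/22 (S = -107 + 17/22 = -2337/22 ≈ -106.23)
-S = -1*(-2337/22) = 2337/22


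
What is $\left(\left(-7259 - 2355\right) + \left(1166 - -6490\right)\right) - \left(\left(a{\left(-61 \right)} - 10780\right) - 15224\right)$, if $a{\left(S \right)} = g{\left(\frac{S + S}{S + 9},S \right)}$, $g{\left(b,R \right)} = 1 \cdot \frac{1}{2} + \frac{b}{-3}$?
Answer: $\frac{937805}{39} \approx 24046.0$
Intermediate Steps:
$g{\left(b,R \right)} = \frac{1}{2} - \frac{b}{3}$ ($g{\left(b,R \right)} = 1 \cdot \frac{1}{2} + b \left(- \frac{1}{3}\right) = \frac{1}{2} - \frac{b}{3}$)
$a{\left(S \right)} = \frac{1}{2} - \frac{2 S}{3 \left(9 + S\right)}$ ($a{\left(S \right)} = \frac{1}{2} - \frac{\left(S + S\right) \frac{1}{S + 9}}{3} = \frac{1}{2} - \frac{2 S \frac{1}{9 + S}}{3} = \frac{1}{2} - \frac{2 S}{3 \left(9 + S\right)}$)
$\left(\left(-7259 - 2355\right) + \left(1166 - -6490\right)\right) - \left(\left(a{\left(-61 \right)} - 10780\right) - 15224\right) = \left(\left(-7259 - 2355\right) + \left(1166 - -6490\right)\right) - \left(\left(\frac{27 - -61}{6 \left(9 - 61\right)} - 10780\right) - 15224\right) = \left(-9614 + \left(1166 + 6490\right)\right) - \left(\left(\frac{27 + 61}{6 \left(-52\right)} - 10780\right) - 15224\right) = \left(-9614 + 7656\right) - \left(\left(\frac{1}{6} \left(- \frac{1}{52}\right) 88 - 10780\right) - 15224\right) = -1958 - \left(\left(- \frac{11}{39} - 10780\right) - 15224\right) = -1958 - \left(- \frac{420431}{39} - 15224\right) = -1958 - - \frac{1014167}{39} = -1958 + \frac{1014167}{39} = \frac{937805}{39}$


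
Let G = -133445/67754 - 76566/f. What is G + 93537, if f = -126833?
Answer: 114827592569159/1227634726 ≈ 93536.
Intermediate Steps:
G = -1676796703/1227634726 (G = -133445/67754 - 76566/(-126833) = -133445*1/67754 - 76566*(-1/126833) = -133445/67754 + 10938/18119 = -1676796703/1227634726 ≈ -1.3659)
G + 93537 = -1676796703/1227634726 + 93537 = 114827592569159/1227634726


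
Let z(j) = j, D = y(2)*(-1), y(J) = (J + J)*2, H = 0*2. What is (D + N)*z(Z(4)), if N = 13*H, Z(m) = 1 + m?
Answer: -40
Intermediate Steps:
H = 0
y(J) = 4*J (y(J) = (2*J)*2 = 4*J)
N = 0 (N = 13*0 = 0)
D = -8 (D = (4*2)*(-1) = 8*(-1) = -8)
(D + N)*z(Z(4)) = (-8 + 0)*(1 + 4) = -8*5 = -40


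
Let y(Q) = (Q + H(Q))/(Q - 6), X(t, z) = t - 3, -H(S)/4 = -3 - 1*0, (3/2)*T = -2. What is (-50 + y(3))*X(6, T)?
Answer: -165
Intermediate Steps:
T = -4/3 (T = (⅔)*(-2) = -4/3 ≈ -1.3333)
H(S) = 12 (H(S) = -4*(-3 - 1*0) = -4*(-3 + 0) = -4*(-3) = 12)
X(t, z) = -3 + t
y(Q) = (12 + Q)/(-6 + Q) (y(Q) = (Q + 12)/(Q - 6) = (12 + Q)/(-6 + Q))
(-50 + y(3))*X(6, T) = (-50 + (12 + 3)/(-6 + 3))*(-3 + 6) = (-50 + 15/(-3))*3 = (-50 - ⅓*15)*3 = (-50 - 5)*3 = -55*3 = -165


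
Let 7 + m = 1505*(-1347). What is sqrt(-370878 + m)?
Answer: 2*I*sqrt(599530) ≈ 1548.6*I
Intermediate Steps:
m = -2027242 (m = -7 + 1505*(-1347) = -7 - 2027235 = -2027242)
sqrt(-370878 + m) = sqrt(-370878 - 2027242) = sqrt(-2398120) = 2*I*sqrt(599530)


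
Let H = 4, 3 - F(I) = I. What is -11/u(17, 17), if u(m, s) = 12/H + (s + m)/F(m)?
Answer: -77/4 ≈ -19.250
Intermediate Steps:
F(I) = 3 - I
u(m, s) = 3 + (m + s)/(3 - m) (u(m, s) = 12/4 + (s + m)/(3 - m) = 12*(¼) + (m + s)/(3 - m) = 3 + (m + s)/(3 - m))
-11/u(17, 17) = -11*(-3 + 17)/(-9 - 1*17 + 2*17) = -11*14/(-9 - 17 + 34) = -11/((1/14)*8) = -11/4/7 = -11*7/4 = -77/4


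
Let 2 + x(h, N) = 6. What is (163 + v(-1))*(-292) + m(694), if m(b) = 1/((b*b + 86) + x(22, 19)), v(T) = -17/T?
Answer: -25319518559/481726 ≈ -52560.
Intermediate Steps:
x(h, N) = 4 (x(h, N) = -2 + 6 = 4)
m(b) = 1/(90 + b²) (m(b) = 1/((b*b + 86) + 4) = 1/((b² + 86) + 4) = 1/((86 + b²) + 4) = 1/(90 + b²))
(163 + v(-1))*(-292) + m(694) = (163 - 17/(-1))*(-292) + 1/(90 + 694²) = (163 - 17*(-1))*(-292) + 1/(90 + 481636) = (163 + 17)*(-292) + 1/481726 = 180*(-292) + 1/481726 = -52560 + 1/481726 = -25319518559/481726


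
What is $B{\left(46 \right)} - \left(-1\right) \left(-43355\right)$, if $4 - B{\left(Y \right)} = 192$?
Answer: $-43543$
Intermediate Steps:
$B{\left(Y \right)} = -188$ ($B{\left(Y \right)} = 4 - 192 = -188$)
$B{\left(46 \right)} - \left(-1\right) \left(-43355\right) = -188 - \left(-1\right) \left(-43355\right) = -188 - 43355 = -43543$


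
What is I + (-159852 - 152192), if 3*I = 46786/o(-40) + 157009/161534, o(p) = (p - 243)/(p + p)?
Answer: -42189805644637/137142366 ≈ -3.0764e+5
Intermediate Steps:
o(p) = (-243 + p)/(2*p) (o(p) = (-243 + p)/((2*p)) = (-243 + p)*(1/(2*p)) = (-243 + p)/(2*p))
I = 604646811467/137142366 (I = (46786/(((½)*(-243 - 40)/(-40))) + 157009/161534)/3 = (46786/(((½)*(-1/40)*(-283))) + 157009*(1/161534))/3 = (46786/(283/80) + 157009/161534)/3 = (46786*(80/283) + 157009/161534)/3 = (3742880/283 + 157009/161534)/3 = (⅓)*(604646811467/45714122) = 604646811467/137142366 ≈ 4408.9)
I + (-159852 - 152192) = 604646811467/137142366 + (-159852 - 152192) = 604646811467/137142366 - 312044 = -42189805644637/137142366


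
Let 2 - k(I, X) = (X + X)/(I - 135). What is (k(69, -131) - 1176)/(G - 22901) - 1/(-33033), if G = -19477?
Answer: 5564893/199981782 ≈ 0.027827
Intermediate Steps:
k(I, X) = 2 - 2*X/(-135 + I) (k(I, X) = 2 - (X + X)/(I - 135) = 2 - 2*X/(-135 + I))
(k(69, -131) - 1176)/(G - 22901) - 1/(-33033) = (2*(-135 + 69 - 1*(-131))/(-135 + 69) - 1176)/(-19477 - 22901) - 1/(-33033) = (2*(-135 + 69 + 131)/(-66) - 1176)/(-42378) - 1*(-1/33033) = (2*(-1/66)*65 - 1176)*(-1/42378) + 1/33033 = (-65/33 - 1176)*(-1/42378) + 1/33033 = -38873/33*(-1/42378) + 1/33033 = 38873/1398474 + 1/33033 = 5564893/199981782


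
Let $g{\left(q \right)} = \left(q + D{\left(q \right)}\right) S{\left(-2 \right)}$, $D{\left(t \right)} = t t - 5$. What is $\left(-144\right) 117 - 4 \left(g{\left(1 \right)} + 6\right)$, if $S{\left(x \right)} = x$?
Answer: $-16896$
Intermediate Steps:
$D{\left(t \right)} = -5 + t^{2}$ ($D{\left(t \right)} = t^{2} - 5 = -5 + t^{2}$)
$g{\left(q \right)} = 10 - 2 q - 2 q^{2}$ ($g{\left(q \right)} = \left(q + \left(-5 + q^{2}\right)\right) \left(-2\right) = \left(-5 + q + q^{2}\right) \left(-2\right) = 10 - 2 q - 2 q^{2}$)
$\left(-144\right) 117 - 4 \left(g{\left(1 \right)} + 6\right) = \left(-144\right) 117 - 4 \left(\left(10 - 2 - 2 \cdot 1^{2}\right) + 6\right) = -16848 - 4 \left(\left(10 - 2 - 2\right) + 6\right) = -16848 - 4 \left(6 + 6\right) = -16848 - 48 = -16896$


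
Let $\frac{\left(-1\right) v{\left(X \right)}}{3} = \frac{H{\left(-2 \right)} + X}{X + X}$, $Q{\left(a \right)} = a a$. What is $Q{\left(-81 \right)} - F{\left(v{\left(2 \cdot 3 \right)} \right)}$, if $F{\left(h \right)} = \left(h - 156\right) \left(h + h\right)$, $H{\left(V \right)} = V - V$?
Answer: $\frac{12177}{2} \approx 6088.5$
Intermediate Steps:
$H{\left(V \right)} = 0$
$Q{\left(a \right)} = a^{2}$
$v{\left(X \right)} = - \frac{3}{2}$ ($v{\left(X \right)} = - 3 \frac{0 + X}{X + X} = - 3 \frac{X}{2 X} = - 3 X \frac{1}{2 X} = \left(-3\right) \frac{1}{2} = - \frac{3}{2}$)
$F{\left(h \right)} = 2 h \left(-156 + h\right)$ ($F{\left(h \right)} = \left(-156 + h\right) 2 h = 2 h \left(-156 + h\right)$)
$Q{\left(-81 \right)} - F{\left(v{\left(2 \cdot 3 \right)} \right)} = \left(-81\right)^{2} - 2 \left(- \frac{3}{2}\right) \left(-156 - \frac{3}{2}\right) = 6561 - 2 \left(- \frac{3}{2}\right) \left(- \frac{315}{2}\right) = 6561 - \frac{945}{2} = \frac{12177}{2}$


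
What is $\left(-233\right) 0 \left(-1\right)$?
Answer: $0$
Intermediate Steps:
$\left(-233\right) 0 \left(-1\right) = 0 \left(-1\right) = 0$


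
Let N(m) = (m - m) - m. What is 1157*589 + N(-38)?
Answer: 681511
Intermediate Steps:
N(m) = -m (N(m) = 0 - m = -m)
1157*589 + N(-38) = 1157*589 - 1*(-38) = 681473 + 38 = 681511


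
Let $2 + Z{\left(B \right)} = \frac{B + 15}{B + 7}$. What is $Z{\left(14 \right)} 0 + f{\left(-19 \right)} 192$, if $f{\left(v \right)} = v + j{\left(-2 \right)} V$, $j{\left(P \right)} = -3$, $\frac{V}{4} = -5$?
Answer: $7872$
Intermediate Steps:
$V = -20$ ($V = 4 \left(-5\right) = -20$)
$f{\left(v \right)} = 60 + v$ ($f{\left(v \right)} = v - -60 = v + 60 = 60 + v$)
$Z{\left(B \right)} = -2 + \frac{15 + B}{7 + B}$ ($Z{\left(B \right)} = -2 + \frac{B + 15}{B + 7} = -2 + \frac{15 + B}{7 + B}$)
$Z{\left(14 \right)} 0 + f{\left(-19 \right)} 192 = \frac{1 - 14}{7 + 14} \cdot 0 + \left(60 - 19\right) 192 = \frac{1 - 14}{21} \cdot 0 + 41 \cdot 192 = \frac{1}{21} \left(-13\right) 0 + 7872 = \left(- \frac{13}{21}\right) 0 + 7872 = 0 + 7872 = 7872$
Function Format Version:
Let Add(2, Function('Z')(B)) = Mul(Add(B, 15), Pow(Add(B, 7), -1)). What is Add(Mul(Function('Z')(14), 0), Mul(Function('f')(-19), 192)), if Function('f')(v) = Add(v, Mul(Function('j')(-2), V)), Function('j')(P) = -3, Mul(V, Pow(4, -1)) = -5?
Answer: 7872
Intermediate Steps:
V = -20 (V = Mul(4, -5) = -20)
Function('f')(v) = Add(60, v) (Function('f')(v) = Add(v, Mul(-3, -20)) = Add(v, 60) = Add(60, v))
Function('Z')(B) = Add(-2, Mul(Pow(Add(7, B), -1), Add(15, B))) (Function('Z')(B) = Add(-2, Mul(Add(B, 15), Pow(Add(B, 7), -1))) = Add(-2, Mul(Add(15, B), Pow(Add(7, B), -1))) = Add(-2, Mul(Pow(Add(7, B), -1), Add(15, B))))
Add(Mul(Function('Z')(14), 0), Mul(Function('f')(-19), 192)) = Add(Mul(Mul(Pow(Add(7, 14), -1), Add(1, Mul(-1, 14))), 0), Mul(Add(60, -19), 192)) = Add(Mul(Mul(Pow(21, -1), Add(1, -14)), 0), Mul(41, 192)) = Add(Mul(Mul(Rational(1, 21), -13), 0), 7872) = Add(Mul(Rational(-13, 21), 0), 7872) = Add(0, 7872) = 7872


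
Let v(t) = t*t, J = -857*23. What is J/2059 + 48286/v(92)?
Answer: -33706515/8713688 ≈ -3.8682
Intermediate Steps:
J = -19711
v(t) = t²
J/2059 + 48286/v(92) = -19711/2059 + 48286/(92²) = -19711*1/2059 + 48286/8464 = -19711/2059 + 48286*(1/8464) = -19711/2059 + 24143/4232 = -33706515/8713688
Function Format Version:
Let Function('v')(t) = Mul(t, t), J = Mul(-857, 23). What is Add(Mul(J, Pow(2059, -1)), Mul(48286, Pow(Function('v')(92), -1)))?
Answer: Rational(-33706515, 8713688) ≈ -3.8682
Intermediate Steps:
J = -19711
Function('v')(t) = Pow(t, 2)
Add(Mul(J, Pow(2059, -1)), Mul(48286, Pow(Function('v')(92), -1))) = Add(Mul(-19711, Pow(2059, -1)), Mul(48286, Pow(Pow(92, 2), -1))) = Add(Mul(-19711, Rational(1, 2059)), Mul(48286, Pow(8464, -1))) = Add(Rational(-19711, 2059), Mul(48286, Rational(1, 8464))) = Add(Rational(-19711, 2059), Rational(24143, 4232)) = Rational(-33706515, 8713688)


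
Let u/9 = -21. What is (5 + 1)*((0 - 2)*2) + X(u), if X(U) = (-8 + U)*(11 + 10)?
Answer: -4161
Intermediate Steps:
u = -189 (u = 9*(-21) = -189)
X(U) = -168 + 21*U (X(U) = (-8 + U)*21 = -168 + 21*U)
(5 + 1)*((0 - 2)*2) + X(u) = (5 + 1)*((0 - 2)*2) + (-168 + 21*(-189)) = 6*(-2*2) + (-168 - 3969) = 6*(-4) - 4137 = -24 - 4137 = -4161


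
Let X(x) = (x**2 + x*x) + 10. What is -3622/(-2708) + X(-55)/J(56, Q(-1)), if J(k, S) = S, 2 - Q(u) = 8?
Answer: -1365729/1354 ≈ -1008.7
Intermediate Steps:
X(x) = 10 + 2*x**2 (X(x) = (x**2 + x**2) + 10 = 2*x**2 + 10 = 10 + 2*x**2)
Q(u) = -6 (Q(u) = 2 - 1*8 = 2 - 8 = -6)
-3622/(-2708) + X(-55)/J(56, Q(-1)) = -3622/(-2708) + (10 + 2*(-55)**2)/(-6) = -3622*(-1/2708) + (10 + 2*3025)*(-1/6) = 1811/1354 + (10 + 6050)*(-1/6) = 1811/1354 + 6060*(-1/6) = 1811/1354 - 1010 = -1365729/1354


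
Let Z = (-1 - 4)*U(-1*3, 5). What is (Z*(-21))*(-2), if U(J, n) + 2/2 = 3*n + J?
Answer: -2310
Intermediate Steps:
U(J, n) = -1 + J + 3*n (U(J, n) = -1 + (3*n + J) = -1 + (J + 3*n) = -1 + J + 3*n)
Z = -55 (Z = (-1 - 4)*(-1 - 1*3 + 3*5) = -5*(-1 - 3 + 15) = -5*11 = -55)
(Z*(-21))*(-2) = -55*(-21)*(-2) = 1155*(-2) = -2310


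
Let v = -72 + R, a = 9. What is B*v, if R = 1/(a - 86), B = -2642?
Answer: 14649890/77 ≈ 1.9026e+5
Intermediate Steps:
R = -1/77 (R = 1/(9 - 86) = 1/(-77) = -1/77 ≈ -0.012987)
v = -5545/77 (v = -72 - 1/77 = -5545/77 ≈ -72.013)
B*v = -2642*(-5545/77) = 14649890/77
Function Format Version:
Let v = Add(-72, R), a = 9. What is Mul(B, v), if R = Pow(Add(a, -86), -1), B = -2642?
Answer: Rational(14649890, 77) ≈ 1.9026e+5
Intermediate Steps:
R = Rational(-1, 77) (R = Pow(Add(9, -86), -1) = Pow(-77, -1) = Rational(-1, 77) ≈ -0.012987)
v = Rational(-5545, 77) (v = Add(-72, Rational(-1, 77)) = Rational(-5545, 77) ≈ -72.013)
Mul(B, v) = Mul(-2642, Rational(-5545, 77)) = Rational(14649890, 77)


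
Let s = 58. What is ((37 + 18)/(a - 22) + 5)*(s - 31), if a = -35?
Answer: 2070/19 ≈ 108.95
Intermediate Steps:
((37 + 18)/(a - 22) + 5)*(s - 31) = ((37 + 18)/(-35 - 22) + 5)*(58 - 31) = (55/(-57) + 5)*27 = (55*(-1/57) + 5)*27 = (-55/57 + 5)*27 = (230/57)*27 = 2070/19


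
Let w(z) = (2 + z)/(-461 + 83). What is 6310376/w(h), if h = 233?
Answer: -2385322128/235 ≈ -1.0150e+7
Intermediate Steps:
w(z) = -1/189 - z/378 (w(z) = (2 + z)/(-378) = (2 + z)*(-1/378) = -1/189 - z/378)
6310376/w(h) = 6310376/(-1/189 - 1/378*233) = 6310376/(-1/189 - 233/378) = 6310376/(-235/378) = 6310376*(-378/235) = -2385322128/235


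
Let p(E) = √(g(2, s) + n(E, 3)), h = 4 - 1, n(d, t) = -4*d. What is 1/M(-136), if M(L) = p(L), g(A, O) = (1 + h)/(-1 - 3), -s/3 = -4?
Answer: √543/543 ≈ 0.042914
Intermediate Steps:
h = 3
s = 12 (s = -3*(-4) = 12)
g(A, O) = -1 (g(A, O) = (1 + 3)/(-1 - 3) = 4/(-4) = 4*(-¼) = -1)
p(E) = √(-1 - 4*E)
M(L) = √(-1 - 4*L)
1/M(-136) = 1/(√(-1 - 4*(-136))) = 1/(√(-1 + 544)) = 1/(√543) = √543/543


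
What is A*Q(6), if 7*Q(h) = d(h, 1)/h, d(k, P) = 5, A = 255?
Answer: 425/14 ≈ 30.357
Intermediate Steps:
Q(h) = 5/(7*h) (Q(h) = (5/h)/7 = 5/(7*h))
A*Q(6) = 255*((5/7)/6) = 255*((5/7)*(⅙)) = 255*(5/42) = 425/14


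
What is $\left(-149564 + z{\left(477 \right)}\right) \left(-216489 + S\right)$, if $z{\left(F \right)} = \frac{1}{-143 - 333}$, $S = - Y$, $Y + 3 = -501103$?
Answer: $- \frac{20262585810905}{476} \approx -4.2568 \cdot 10^{10}$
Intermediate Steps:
$Y = -501106$ ($Y = -3 - 501103 = -501106$)
$S = 501106$ ($S = \left(-1\right) \left(-501106\right) = 501106$)
$z{\left(F \right)} = - \frac{1}{476}$ ($z{\left(F \right)} = \frac{1}{-476} = - \frac{1}{476}$)
$\left(-149564 + z{\left(477 \right)}\right) \left(-216489 + S\right) = \left(-149564 - \frac{1}{476}\right) \left(-216489 + 501106\right) = \left(- \frac{71192465}{476}\right) 284617 = - \frac{20262585810905}{476}$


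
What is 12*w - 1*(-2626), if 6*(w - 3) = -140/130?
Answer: 34578/13 ≈ 2659.8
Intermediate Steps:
w = 110/39 (w = 3 + (-140/130)/6 = 3 + (-140*1/130)/6 = 3 + (1/6)*(-14/13) = 3 - 7/39 = 110/39 ≈ 2.8205)
12*w - 1*(-2626) = 12*(110/39) - 1*(-2626) = 440/13 + 2626 = 34578/13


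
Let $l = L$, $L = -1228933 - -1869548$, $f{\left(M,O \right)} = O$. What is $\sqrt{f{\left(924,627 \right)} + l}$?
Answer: $\sqrt{641242} \approx 800.78$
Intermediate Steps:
$L = 640615$ ($L = -1228933 + 1869548 = 640615$)
$l = 640615$
$\sqrt{f{\left(924,627 \right)} + l} = \sqrt{627 + 640615} = \sqrt{641242}$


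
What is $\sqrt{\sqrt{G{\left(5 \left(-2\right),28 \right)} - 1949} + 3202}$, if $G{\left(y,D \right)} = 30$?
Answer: $\sqrt{3202 + i \sqrt{1919}} \approx 56.588 + 0.3871 i$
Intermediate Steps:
$\sqrt{\sqrt{G{\left(5 \left(-2\right),28 \right)} - 1949} + 3202} = \sqrt{\sqrt{30 - 1949} + 3202} = \sqrt{\sqrt{-1919} + 3202} = \sqrt{i \sqrt{1919} + 3202} = \sqrt{3202 + i \sqrt{1919}}$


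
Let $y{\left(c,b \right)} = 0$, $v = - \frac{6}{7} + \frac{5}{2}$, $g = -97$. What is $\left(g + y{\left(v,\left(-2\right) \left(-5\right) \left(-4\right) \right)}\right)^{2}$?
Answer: $9409$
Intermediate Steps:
$v = \frac{23}{14}$ ($v = \left(-6\right) \frac{1}{7} + 5 \cdot \frac{1}{2} = - \frac{6}{7} + \frac{5}{2} = \frac{23}{14} \approx 1.6429$)
$\left(g + y{\left(v,\left(-2\right) \left(-5\right) \left(-4\right) \right)}\right)^{2} = \left(-97 + 0\right)^{2} = \left(-97\right)^{2} = 9409$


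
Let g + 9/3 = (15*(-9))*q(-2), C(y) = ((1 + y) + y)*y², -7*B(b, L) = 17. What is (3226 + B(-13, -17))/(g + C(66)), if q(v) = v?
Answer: 4513/811461 ≈ 0.0055616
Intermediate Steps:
B(b, L) = -17/7 (B(b, L) = -⅐*17 = -17/7)
C(y) = y²*(1 + 2*y) (C(y) = (1 + 2*y)*y² = y²*(1 + 2*y))
g = 267 (g = -3 + (15*(-9))*(-2) = -3 - 135*(-2) = -3 + 270 = 267)
(3226 + B(-13, -17))/(g + C(66)) = (3226 - 17/7)/(267 + 66²*(1 + 2*66)) = 22565/(7*(267 + 4356*(1 + 132))) = 22565/(7*(267 + 4356*133)) = 22565/(7*(267 + 579348)) = (22565/7)/579615 = (22565/7)*(1/579615) = 4513/811461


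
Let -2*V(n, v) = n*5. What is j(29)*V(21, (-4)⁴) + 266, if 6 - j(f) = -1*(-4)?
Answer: 161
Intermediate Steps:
V(n, v) = -5*n/2 (V(n, v) = -n*5/2 = -5*n/2)
j(f) = 2 (j(f) = 6 - (-1)*(-4) = 6 - 1*4 = 6 - 4 = 2)
j(29)*V(21, (-4)⁴) + 266 = 2*(-5/2*21) + 266 = 2*(-105/2) + 266 = -105 + 266 = 161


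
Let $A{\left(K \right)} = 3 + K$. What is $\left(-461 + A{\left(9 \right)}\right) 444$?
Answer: $-199356$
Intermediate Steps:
$\left(-461 + A{\left(9 \right)}\right) 444 = \left(-461 + \left(3 + 9\right)\right) 444 = \left(-461 + 12\right) 444 = \left(-449\right) 444 = -199356$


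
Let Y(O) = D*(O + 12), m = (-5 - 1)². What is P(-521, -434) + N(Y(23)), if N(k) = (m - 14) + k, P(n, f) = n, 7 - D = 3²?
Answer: -569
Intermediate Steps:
D = -2 (D = 7 - 1*3² = 7 - 1*9 = 7 - 9 = -2)
m = 36 (m = (-6)² = 36)
Y(O) = -24 - 2*O (Y(O) = -2*(O + 12) = -2*(12 + O) = -24 - 2*O)
N(k) = 22 + k (N(k) = (36 - 14) + k = 22 + k)
P(-521, -434) + N(Y(23)) = -521 + (22 + (-24 - 2*23)) = -521 + (22 + (-24 - 46)) = -521 + (22 - 70) = -521 - 48 = -569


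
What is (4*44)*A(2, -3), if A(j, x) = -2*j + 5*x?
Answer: -3344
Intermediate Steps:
(4*44)*A(2, -3) = (4*44)*(-2*2 + 5*(-3)) = 176*(-4 - 15) = 176*(-19) = -3344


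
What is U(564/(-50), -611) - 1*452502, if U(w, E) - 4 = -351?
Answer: -452849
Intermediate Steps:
U(w, E) = -347 (U(w, E) = 4 - 351 = -347)
U(564/(-50), -611) - 1*452502 = -347 - 1*452502 = -347 - 452502 = -452849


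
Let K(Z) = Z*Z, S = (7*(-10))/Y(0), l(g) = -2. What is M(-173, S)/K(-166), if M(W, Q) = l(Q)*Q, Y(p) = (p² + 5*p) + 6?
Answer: 35/41334 ≈ 0.00084676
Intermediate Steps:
Y(p) = 6 + p² + 5*p
S = -35/3 (S = (7*(-10))/(6 + 0² + 5*0) = -70/(6 + 0 + 0) = -70/6 = -70*⅙ = -35/3 ≈ -11.667)
M(W, Q) = -2*Q
K(Z) = Z²
M(-173, S)/K(-166) = (-2*(-35/3))/((-166)²) = (70/3)/27556 = (70/3)*(1/27556) = 35/41334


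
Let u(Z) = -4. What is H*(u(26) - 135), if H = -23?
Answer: 3197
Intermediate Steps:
H*(u(26) - 135) = -23*(-4 - 135) = -23*(-139) = 3197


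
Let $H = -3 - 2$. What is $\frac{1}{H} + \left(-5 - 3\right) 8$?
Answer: $- \frac{321}{5} \approx -64.2$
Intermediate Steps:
$H = -5$
$\frac{1}{H} + \left(-5 - 3\right) 8 = \frac{1}{-5} + \left(-5 - 3\right) 8 = - \frac{1}{5} + \left(-5 - 3\right) 8 = - \frac{1}{5} - 64 = - \frac{321}{5}$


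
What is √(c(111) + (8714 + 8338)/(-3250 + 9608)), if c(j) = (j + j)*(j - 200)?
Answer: 2*I*√172705929/187 ≈ 140.55*I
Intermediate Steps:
c(j) = 2*j*(-200 + j) (c(j) = (2*j)*(-200 + j) = 2*j*(-200 + j))
√(c(111) + (8714 + 8338)/(-3250 + 9608)) = √(2*111*(-200 + 111) + (8714 + 8338)/(-3250 + 9608)) = √(2*111*(-89) + 17052/6358) = √(-19758 + 17052*(1/6358)) = √(-19758 + 8526/3179) = √(-62802156/3179) = 2*I*√172705929/187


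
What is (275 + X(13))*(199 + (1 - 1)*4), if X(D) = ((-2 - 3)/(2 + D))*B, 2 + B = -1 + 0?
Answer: 54924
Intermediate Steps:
B = -3 (B = -2 + (-1 + 0) = -2 - 1 = -3)
X(D) = 15/(2 + D) (X(D) = ((-2 - 3)/(2 + D))*(-3) = -5/(2 + D)*(-3) = 15/(2 + D))
(275 + X(13))*(199 + (1 - 1)*4) = (275 + 15/(2 + 13))*(199 + (1 - 1)*4) = (275 + 15/15)*(199 + 0*4) = (275 + 15*(1/15))*(199 + 0) = (275 + 1)*199 = 276*199 = 54924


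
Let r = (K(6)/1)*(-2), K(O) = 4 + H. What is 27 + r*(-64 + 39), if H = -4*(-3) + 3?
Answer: 977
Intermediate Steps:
H = 15 (H = 12 + 3 = 15)
K(O) = 19 (K(O) = 4 + 15 = 19)
r = -38 (r = (19/1)*(-2) = (19*1)*(-2) = 19*(-2) = -38)
27 + r*(-64 + 39) = 27 - 38*(-64 + 39) = 27 - 38*(-25) = 27 + 950 = 977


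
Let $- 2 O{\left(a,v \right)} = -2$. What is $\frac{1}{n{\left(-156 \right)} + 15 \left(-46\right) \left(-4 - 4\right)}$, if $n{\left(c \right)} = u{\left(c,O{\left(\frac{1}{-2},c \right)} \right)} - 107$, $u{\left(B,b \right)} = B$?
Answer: $\frac{1}{5257} \approx 0.00019022$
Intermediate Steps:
$O{\left(a,v \right)} = 1$ ($O{\left(a,v \right)} = \left(- \frac{1}{2}\right) \left(-2\right) = 1$)
$n{\left(c \right)} = -107 + c$ ($n{\left(c \right)} = c - 107 = -107 + c$)
$\frac{1}{n{\left(-156 \right)} + 15 \left(-46\right) \left(-4 - 4\right)} = \frac{1}{\left(-107 - 156\right) + 15 \left(-46\right) \left(-4 - 4\right)} = \frac{1}{-263 - -5520} = \frac{1}{-263 + 5520} = \frac{1}{5257}$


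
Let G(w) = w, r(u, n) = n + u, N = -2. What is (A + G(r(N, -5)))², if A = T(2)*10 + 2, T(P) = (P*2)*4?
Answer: 24025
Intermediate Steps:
T(P) = 8*P (T(P) = (2*P)*4 = 8*P)
A = 162 (A = (8*2)*10 + 2 = 16*10 + 2 = 160 + 2 = 162)
(A + G(r(N, -5)))² = (162 + (-5 - 2))² = (162 - 7)² = 155² = 24025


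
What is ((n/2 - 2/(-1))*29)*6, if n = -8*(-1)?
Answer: 1044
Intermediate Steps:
n = 8
((n/2 - 2/(-1))*29)*6 = ((8/2 - 2/(-1))*29)*6 = ((8*(1/2) - 2*(-1))*29)*6 = ((4 + 2)*29)*6 = (6*29)*6 = 174*6 = 1044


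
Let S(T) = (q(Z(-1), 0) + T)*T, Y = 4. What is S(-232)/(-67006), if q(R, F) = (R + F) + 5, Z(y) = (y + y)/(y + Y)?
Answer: -79228/100509 ≈ -0.78827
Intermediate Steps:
Z(y) = 2*y/(4 + y) (Z(y) = (y + y)/(y + 4) = (2*y)/(4 + y) = 2*y/(4 + y))
q(R, F) = 5 + F + R (q(R, F) = (F + R) + 5 = 5 + F + R)
S(T) = T*(13/3 + T) (S(T) = ((5 + 0 + 2*(-1)/(4 - 1)) + T)*T = ((5 + 0 + 2*(-1)/3) + T)*T = ((5 + 0 + 2*(-1)*(⅓)) + T)*T = ((5 + 0 - ⅔) + T)*T = (13/3 + T)*T = T*(13/3 + T))
S(-232)/(-67006) = ((⅓)*(-232)*(13 + 3*(-232)))/(-67006) = ((⅓)*(-232)*(13 - 696))*(-1/67006) = ((⅓)*(-232)*(-683))*(-1/67006) = (158456/3)*(-1/67006) = -79228/100509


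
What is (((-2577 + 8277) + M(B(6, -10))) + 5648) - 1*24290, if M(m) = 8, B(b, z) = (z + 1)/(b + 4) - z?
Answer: -12934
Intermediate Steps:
B(b, z) = -z + (1 + z)/(4 + b) (B(b, z) = (1 + z)/(4 + b) - z = -z + (1 + z)/(4 + b))
(((-2577 + 8277) + M(B(6, -10))) + 5648) - 1*24290 = (((-2577 + 8277) + 8) + 5648) - 1*24290 = ((5700 + 8) + 5648) - 24290 = (5708 + 5648) - 24290 = 11356 - 24290 = -12934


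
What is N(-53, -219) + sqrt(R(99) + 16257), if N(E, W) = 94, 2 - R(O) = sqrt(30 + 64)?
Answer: 94 + sqrt(16259 - sqrt(94)) ≈ 221.47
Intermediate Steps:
R(O) = 2 - sqrt(94) (R(O) = 2 - sqrt(30 + 64) = 2 - sqrt(94))
N(-53, -219) + sqrt(R(99) + 16257) = 94 + sqrt((2 - sqrt(94)) + 16257) = 94 + sqrt(16259 - sqrt(94))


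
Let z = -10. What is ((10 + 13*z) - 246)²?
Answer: 133956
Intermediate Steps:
((10 + 13*z) - 246)² = ((10 + 13*(-10)) - 246)² = ((10 - 130) - 246)² = (-120 - 246)² = (-366)² = 133956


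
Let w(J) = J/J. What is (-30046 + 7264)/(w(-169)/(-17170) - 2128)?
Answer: 391166940/36537761 ≈ 10.706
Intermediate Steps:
w(J) = 1
(-30046 + 7264)/(w(-169)/(-17170) - 2128) = (-30046 + 7264)/(1/(-17170) - 2128) = -22782/(1*(-1/17170) - 2128) = -22782/(-1/17170 - 2128) = -22782/(-36537761/17170) = -22782*(-17170/36537761) = 391166940/36537761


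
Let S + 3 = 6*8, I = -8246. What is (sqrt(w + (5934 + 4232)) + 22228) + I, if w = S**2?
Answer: 13982 + sqrt(12191) ≈ 14092.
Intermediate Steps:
S = 45 (S = -3 + 6*8 = -3 + 48 = 45)
w = 2025 (w = 45**2 = 2025)
(sqrt(w + (5934 + 4232)) + 22228) + I = (sqrt(2025 + (5934 + 4232)) + 22228) - 8246 = (sqrt(2025 + 10166) + 22228) - 8246 = (sqrt(12191) + 22228) - 8246 = (22228 + sqrt(12191)) - 8246 = 13982 + sqrt(12191)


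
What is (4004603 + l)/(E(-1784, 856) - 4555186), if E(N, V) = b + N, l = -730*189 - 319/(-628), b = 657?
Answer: -809415281/953788188 ≈ -0.84863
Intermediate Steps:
l = -86644841/628 (l = -137970 - 319*(-1/628) = -137970 + 319/628 = -86644841/628 ≈ -1.3797e+5)
E(N, V) = 657 + N
(4004603 + l)/(E(-1784, 856) - 4555186) = (4004603 - 86644841/628)/((657 - 1784) - 4555186) = 2428245843/(628*(-1127 - 4555186)) = (2428245843/628)/(-4556313) = (2428245843/628)*(-1/4556313) = -809415281/953788188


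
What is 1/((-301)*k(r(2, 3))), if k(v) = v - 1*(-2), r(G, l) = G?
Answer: -1/1204 ≈ -0.00083056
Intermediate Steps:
k(v) = 2 + v (k(v) = v + 2 = 2 + v)
1/((-301)*k(r(2, 3))) = 1/((-301)*(2 + 2)) = -1/301/4 = -1/301*¼ = -1/1204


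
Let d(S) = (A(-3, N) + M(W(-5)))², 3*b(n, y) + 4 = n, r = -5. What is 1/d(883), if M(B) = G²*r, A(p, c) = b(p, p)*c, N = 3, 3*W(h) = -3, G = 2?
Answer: 1/729 ≈ 0.0013717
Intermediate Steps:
W(h) = -1 (W(h) = (⅓)*(-3) = -1)
b(n, y) = -4/3 + n/3
A(p, c) = c*(-4/3 + p/3) (A(p, c) = (-4/3 + p/3)*c = c*(-4/3 + p/3))
M(B) = -20 (M(B) = 2²*(-5) = 4*(-5) = -20)
d(S) = 729 (d(S) = ((⅓)*3*(-4 - 3) - 20)² = ((⅓)*3*(-7) - 20)² = (-7 - 20)² = (-27)² = 729)
1/d(883) = 1/729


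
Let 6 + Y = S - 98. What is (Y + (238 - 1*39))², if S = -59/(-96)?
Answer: 84254041/9216 ≈ 9142.2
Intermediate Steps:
S = 59/96 (S = -59*(-1/96) = 59/96 ≈ 0.61458)
Y = -9925/96 (Y = -6 + (59/96 - 98) = -6 - 9349/96 = -9925/96 ≈ -103.39)
(Y + (238 - 1*39))² = (-9925/96 + (238 - 1*39))² = (-9925/96 + (238 - 39))² = (-9925/96 + 199)² = (9179/96)² = 84254041/9216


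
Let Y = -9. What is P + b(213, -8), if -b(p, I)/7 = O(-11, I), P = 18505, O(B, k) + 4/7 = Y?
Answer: 18572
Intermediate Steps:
O(B, k) = -67/7 (O(B, k) = -4/7 - 9 = -67/7)
b(p, I) = 67 (b(p, I) = -7*(-67/7) = 67)
P + b(213, -8) = 18505 + 67 = 18572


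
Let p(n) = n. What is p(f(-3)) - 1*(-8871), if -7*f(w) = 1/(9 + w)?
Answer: 372581/42 ≈ 8871.0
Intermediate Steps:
f(w) = -1/(7*(9 + w))
p(f(-3)) - 1*(-8871) = -1/(63 + 7*(-3)) - 1*(-8871) = -1/(63 - 21) + 8871 = -1/42 + 8871 = 372581/42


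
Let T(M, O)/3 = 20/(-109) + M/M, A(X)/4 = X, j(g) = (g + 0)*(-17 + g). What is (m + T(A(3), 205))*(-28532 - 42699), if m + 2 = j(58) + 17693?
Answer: -155838327028/109 ≈ -1.4297e+9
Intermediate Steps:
j(g) = g*(-17 + g)
A(X) = 4*X
m = 20069 (m = -2 + (58*(-17 + 58) + 17693) = -2 + (58*41 + 17693) = -2 + (2378 + 17693) = -2 + 20071 = 20069)
T(M, O) = 267/109 (T(M, O) = 3*(20/(-109) + M/M) = 3*(20*(-1/109) + 1) = 3*(-20/109 + 1) = 3*(89/109) = 267/109)
(m + T(A(3), 205))*(-28532 - 42699) = (20069 + 267/109)*(-28532 - 42699) = (2187788/109)*(-71231) = -155838327028/109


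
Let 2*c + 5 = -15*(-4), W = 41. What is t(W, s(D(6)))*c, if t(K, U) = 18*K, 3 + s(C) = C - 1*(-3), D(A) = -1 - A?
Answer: 20295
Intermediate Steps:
s(C) = C (s(C) = -3 + (C - 1*(-3)) = -3 + (C + 3) = -3 + (3 + C) = C)
c = 55/2 (c = -5/2 + (-15*(-4))/2 = -5/2 + (1/2)*60 = -5/2 + 30 = 55/2 ≈ 27.500)
t(W, s(D(6)))*c = (18*41)*(55/2) = 738*(55/2) = 20295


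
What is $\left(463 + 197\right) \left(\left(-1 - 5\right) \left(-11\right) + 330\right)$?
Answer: $261360$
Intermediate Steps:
$\left(463 + 197\right) \left(\left(-1 - 5\right) \left(-11\right) + 330\right) = 660 \left(\left(-6\right) \left(-11\right) + 330\right) = 660 \left(66 + 330\right) = 660 \cdot 396 = 261360$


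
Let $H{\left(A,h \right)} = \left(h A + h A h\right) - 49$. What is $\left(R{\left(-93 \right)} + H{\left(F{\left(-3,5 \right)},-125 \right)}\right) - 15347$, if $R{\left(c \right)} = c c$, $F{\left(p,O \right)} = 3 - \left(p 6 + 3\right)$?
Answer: $272253$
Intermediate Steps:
$F{\left(p,O \right)} = - 6 p$ ($F{\left(p,O \right)} = 3 - \left(6 p + 3\right) = 3 - \left(3 + 6 p\right) = - 6 p$)
$H{\left(A,h \right)} = -49 + A h + A h^{2}$ ($H{\left(A,h \right)} = \left(A h + A h h\right) - 49 = \left(A h + A h^{2}\right) - 49 = -49 + A h + A h^{2}$)
$R{\left(c \right)} = c^{2}$
$\left(R{\left(-93 \right)} + H{\left(F{\left(-3,5 \right)},-125 \right)}\right) - 15347 = \left(\left(-93\right)^{2} + \left(-49 + \left(-6\right) \left(-3\right) \left(-125\right) + \left(-6\right) \left(-3\right) \left(-125\right)^{2}\right)\right) - 15347 = \left(8649 + \left(-49 + 18 \left(-125\right) + 18 \cdot 15625\right)\right) - 15347 = \left(8649 - -278951\right) - 15347 = \left(8649 + 278951\right) - 15347 = 287600 - 15347 = 272253$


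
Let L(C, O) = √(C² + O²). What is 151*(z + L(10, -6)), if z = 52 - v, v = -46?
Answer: 14798 + 302*√34 ≈ 16559.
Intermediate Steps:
z = 98 (z = 52 - 1*(-46) = 52 + 46 = 98)
151*(z + L(10, -6)) = 151*(98 + √(10² + (-6)²)) = 151*(98 + √(100 + 36)) = 151*(98 + √136) = 151*(98 + 2*√34) = 14798 + 302*√34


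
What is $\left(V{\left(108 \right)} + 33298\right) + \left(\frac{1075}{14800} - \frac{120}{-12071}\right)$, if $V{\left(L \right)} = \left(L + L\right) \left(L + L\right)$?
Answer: $\frac{571354432621}{7146032} \approx 79954.0$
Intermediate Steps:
$V{\left(L \right)} = 4 L^{2}$ ($V{\left(L \right)} = 2 L 2 L = 4 L^{2}$)
$\left(V{\left(108 \right)} + 33298\right) + \left(\frac{1075}{14800} - \frac{120}{-12071}\right) = \left(4 \cdot 108^{2} + 33298\right) + \left(\frac{1075}{14800} - \frac{120}{-12071}\right) = \left(4 \cdot 11664 + 33298\right) + \left(1075 \cdot \frac{1}{14800} - - \frac{120}{12071}\right) = \left(46656 + 33298\right) + \left(\frac{43}{592} + \frac{120}{12071}\right) = 79954 + \frac{590093}{7146032} = \frac{571354432621}{7146032}$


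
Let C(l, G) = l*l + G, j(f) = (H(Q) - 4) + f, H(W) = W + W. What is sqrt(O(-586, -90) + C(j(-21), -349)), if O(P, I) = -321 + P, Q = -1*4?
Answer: I*sqrt(167) ≈ 12.923*I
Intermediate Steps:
Q = -4
H(W) = 2*W
j(f) = -12 + f (j(f) = (2*(-4) - 4) + f = (-8 - 4) + f = -12 + f)
C(l, G) = G + l**2 (C(l, G) = l**2 + G = G + l**2)
sqrt(O(-586, -90) + C(j(-21), -349)) = sqrt((-321 - 586) + (-349 + (-12 - 21)**2)) = sqrt(-907 + (-349 + (-33)**2)) = sqrt(-907 + (-349 + 1089)) = sqrt(-907 + 740) = sqrt(-167) = I*sqrt(167)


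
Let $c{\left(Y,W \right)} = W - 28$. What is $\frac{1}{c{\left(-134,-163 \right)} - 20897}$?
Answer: $- \frac{1}{21088} \approx -4.742 \cdot 10^{-5}$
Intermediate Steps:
$c{\left(Y,W \right)} = -28 + W$
$\frac{1}{c{\left(-134,-163 \right)} - 20897} = \frac{1}{\left(-28 - 163\right) - 20897} = \frac{1}{-191 - 20897} = \frac{1}{-21088} = - \frac{1}{21088}$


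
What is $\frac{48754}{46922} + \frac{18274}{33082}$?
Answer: $\frac{617583114}{388068401} \approx 1.5914$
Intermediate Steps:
$\frac{48754}{46922} + \frac{18274}{33082} = 48754 \cdot \frac{1}{46922} + 18274 \cdot \frac{1}{33082} = \frac{24377}{23461} + \frac{9137}{16541} = \frac{617583114}{388068401}$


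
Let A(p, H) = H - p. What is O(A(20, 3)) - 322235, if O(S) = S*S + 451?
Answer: -321495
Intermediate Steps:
O(S) = 451 + S² (O(S) = S² + 451 = 451 + S²)
O(A(20, 3)) - 322235 = (451 + (3 - 1*20)²) - 322235 = (451 + (3 - 20)²) - 322235 = (451 + (-17)²) - 322235 = (451 + 289) - 322235 = 740 - 322235 = -321495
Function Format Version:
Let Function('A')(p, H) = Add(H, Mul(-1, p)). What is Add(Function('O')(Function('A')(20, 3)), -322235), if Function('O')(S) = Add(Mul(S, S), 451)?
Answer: -321495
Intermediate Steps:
Function('O')(S) = Add(451, Pow(S, 2)) (Function('O')(S) = Add(Pow(S, 2), 451) = Add(451, Pow(S, 2)))
Add(Function('O')(Function('A')(20, 3)), -322235) = Add(Add(451, Pow(Add(3, Mul(-1, 20)), 2)), -322235) = Add(Add(451, Pow(Add(3, -20), 2)), -322235) = Add(Add(451, Pow(-17, 2)), -322235) = Add(Add(451, 289), -322235) = Add(740, -322235) = -321495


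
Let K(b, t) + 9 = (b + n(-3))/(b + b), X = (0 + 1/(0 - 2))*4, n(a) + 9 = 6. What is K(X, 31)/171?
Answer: -31/684 ≈ -0.045322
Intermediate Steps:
n(a) = -3 (n(a) = -9 + 6 = -3)
X = -2 (X = (0 + 1/(-2))*4 = (0 - ½)*4 = -½*4 = -2)
K(b, t) = -9 + (-3 + b)/(2*b) (K(b, t) = -9 + (b - 3)/(b + b) = -9 + (-3 + b)/((2*b)) = -9 + (-3 + b)*(1/(2*b)) = -9 + (-3 + b)/(2*b))
K(X, 31)/171 = ((½)*(-3 - 17*(-2))/(-2))/171 = ((½)*(-½)*(-3 + 34))*(1/171) = ((½)*(-½)*31)*(1/171) = -31/4*1/171 = -31/684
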